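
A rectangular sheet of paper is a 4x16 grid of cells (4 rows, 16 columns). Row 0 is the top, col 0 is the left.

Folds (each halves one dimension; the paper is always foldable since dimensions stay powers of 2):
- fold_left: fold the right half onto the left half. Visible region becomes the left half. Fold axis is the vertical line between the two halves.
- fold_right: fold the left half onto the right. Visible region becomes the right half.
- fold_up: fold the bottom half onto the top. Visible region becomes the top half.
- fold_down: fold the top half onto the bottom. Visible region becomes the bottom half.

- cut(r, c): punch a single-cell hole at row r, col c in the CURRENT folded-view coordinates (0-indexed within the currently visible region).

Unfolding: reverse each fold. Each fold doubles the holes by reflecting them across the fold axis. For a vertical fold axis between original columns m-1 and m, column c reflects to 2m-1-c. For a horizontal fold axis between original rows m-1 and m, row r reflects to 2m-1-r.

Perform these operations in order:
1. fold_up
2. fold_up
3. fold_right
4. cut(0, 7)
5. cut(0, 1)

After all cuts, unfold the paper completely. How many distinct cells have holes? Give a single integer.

Op 1 fold_up: fold axis h@2; visible region now rows[0,2) x cols[0,16) = 2x16
Op 2 fold_up: fold axis h@1; visible region now rows[0,1) x cols[0,16) = 1x16
Op 3 fold_right: fold axis v@8; visible region now rows[0,1) x cols[8,16) = 1x8
Op 4 cut(0, 7): punch at orig (0,15); cuts so far [(0, 15)]; region rows[0,1) x cols[8,16) = 1x8
Op 5 cut(0, 1): punch at orig (0,9); cuts so far [(0, 9), (0, 15)]; region rows[0,1) x cols[8,16) = 1x8
Unfold 1 (reflect across v@8): 4 holes -> [(0, 0), (0, 6), (0, 9), (0, 15)]
Unfold 2 (reflect across h@1): 8 holes -> [(0, 0), (0, 6), (0, 9), (0, 15), (1, 0), (1, 6), (1, 9), (1, 15)]
Unfold 3 (reflect across h@2): 16 holes -> [(0, 0), (0, 6), (0, 9), (0, 15), (1, 0), (1, 6), (1, 9), (1, 15), (2, 0), (2, 6), (2, 9), (2, 15), (3, 0), (3, 6), (3, 9), (3, 15)]

Answer: 16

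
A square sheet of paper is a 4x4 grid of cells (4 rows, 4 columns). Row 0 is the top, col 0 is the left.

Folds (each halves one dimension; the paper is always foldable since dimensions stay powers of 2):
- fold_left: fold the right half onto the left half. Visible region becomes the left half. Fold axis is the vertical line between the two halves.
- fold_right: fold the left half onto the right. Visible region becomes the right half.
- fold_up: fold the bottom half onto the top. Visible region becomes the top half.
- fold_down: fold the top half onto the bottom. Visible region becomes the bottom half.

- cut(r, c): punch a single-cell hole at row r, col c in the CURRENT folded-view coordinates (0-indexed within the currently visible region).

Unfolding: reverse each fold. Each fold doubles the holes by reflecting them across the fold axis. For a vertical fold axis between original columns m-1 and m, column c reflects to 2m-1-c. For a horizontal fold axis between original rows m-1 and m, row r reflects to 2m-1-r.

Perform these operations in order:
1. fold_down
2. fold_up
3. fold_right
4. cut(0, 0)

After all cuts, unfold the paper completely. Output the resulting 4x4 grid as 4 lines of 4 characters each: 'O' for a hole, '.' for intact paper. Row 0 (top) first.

Answer: .OO.
.OO.
.OO.
.OO.

Derivation:
Op 1 fold_down: fold axis h@2; visible region now rows[2,4) x cols[0,4) = 2x4
Op 2 fold_up: fold axis h@3; visible region now rows[2,3) x cols[0,4) = 1x4
Op 3 fold_right: fold axis v@2; visible region now rows[2,3) x cols[2,4) = 1x2
Op 4 cut(0, 0): punch at orig (2,2); cuts so far [(2, 2)]; region rows[2,3) x cols[2,4) = 1x2
Unfold 1 (reflect across v@2): 2 holes -> [(2, 1), (2, 2)]
Unfold 2 (reflect across h@3): 4 holes -> [(2, 1), (2, 2), (3, 1), (3, 2)]
Unfold 3 (reflect across h@2): 8 holes -> [(0, 1), (0, 2), (1, 1), (1, 2), (2, 1), (2, 2), (3, 1), (3, 2)]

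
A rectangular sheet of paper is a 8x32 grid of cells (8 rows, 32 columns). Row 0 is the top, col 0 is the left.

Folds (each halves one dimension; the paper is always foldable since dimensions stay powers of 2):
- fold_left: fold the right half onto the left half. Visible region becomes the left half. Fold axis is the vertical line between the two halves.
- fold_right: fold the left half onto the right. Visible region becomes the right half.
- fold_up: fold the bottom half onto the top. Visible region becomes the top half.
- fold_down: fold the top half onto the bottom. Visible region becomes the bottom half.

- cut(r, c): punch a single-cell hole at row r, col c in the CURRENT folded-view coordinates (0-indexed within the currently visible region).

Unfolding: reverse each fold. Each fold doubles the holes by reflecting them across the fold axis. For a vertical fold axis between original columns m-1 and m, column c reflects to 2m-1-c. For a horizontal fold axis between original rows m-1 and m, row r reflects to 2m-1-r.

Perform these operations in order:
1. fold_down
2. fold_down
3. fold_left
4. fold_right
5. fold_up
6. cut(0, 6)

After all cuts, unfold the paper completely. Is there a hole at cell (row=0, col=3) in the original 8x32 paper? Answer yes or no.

Answer: no

Derivation:
Op 1 fold_down: fold axis h@4; visible region now rows[4,8) x cols[0,32) = 4x32
Op 2 fold_down: fold axis h@6; visible region now rows[6,8) x cols[0,32) = 2x32
Op 3 fold_left: fold axis v@16; visible region now rows[6,8) x cols[0,16) = 2x16
Op 4 fold_right: fold axis v@8; visible region now rows[6,8) x cols[8,16) = 2x8
Op 5 fold_up: fold axis h@7; visible region now rows[6,7) x cols[8,16) = 1x8
Op 6 cut(0, 6): punch at orig (6,14); cuts so far [(6, 14)]; region rows[6,7) x cols[8,16) = 1x8
Unfold 1 (reflect across h@7): 2 holes -> [(6, 14), (7, 14)]
Unfold 2 (reflect across v@8): 4 holes -> [(6, 1), (6, 14), (7, 1), (7, 14)]
Unfold 3 (reflect across v@16): 8 holes -> [(6, 1), (6, 14), (6, 17), (6, 30), (7, 1), (7, 14), (7, 17), (7, 30)]
Unfold 4 (reflect across h@6): 16 holes -> [(4, 1), (4, 14), (4, 17), (4, 30), (5, 1), (5, 14), (5, 17), (5, 30), (6, 1), (6, 14), (6, 17), (6, 30), (7, 1), (7, 14), (7, 17), (7, 30)]
Unfold 5 (reflect across h@4): 32 holes -> [(0, 1), (0, 14), (0, 17), (0, 30), (1, 1), (1, 14), (1, 17), (1, 30), (2, 1), (2, 14), (2, 17), (2, 30), (3, 1), (3, 14), (3, 17), (3, 30), (4, 1), (4, 14), (4, 17), (4, 30), (5, 1), (5, 14), (5, 17), (5, 30), (6, 1), (6, 14), (6, 17), (6, 30), (7, 1), (7, 14), (7, 17), (7, 30)]
Holes: [(0, 1), (0, 14), (0, 17), (0, 30), (1, 1), (1, 14), (1, 17), (1, 30), (2, 1), (2, 14), (2, 17), (2, 30), (3, 1), (3, 14), (3, 17), (3, 30), (4, 1), (4, 14), (4, 17), (4, 30), (5, 1), (5, 14), (5, 17), (5, 30), (6, 1), (6, 14), (6, 17), (6, 30), (7, 1), (7, 14), (7, 17), (7, 30)]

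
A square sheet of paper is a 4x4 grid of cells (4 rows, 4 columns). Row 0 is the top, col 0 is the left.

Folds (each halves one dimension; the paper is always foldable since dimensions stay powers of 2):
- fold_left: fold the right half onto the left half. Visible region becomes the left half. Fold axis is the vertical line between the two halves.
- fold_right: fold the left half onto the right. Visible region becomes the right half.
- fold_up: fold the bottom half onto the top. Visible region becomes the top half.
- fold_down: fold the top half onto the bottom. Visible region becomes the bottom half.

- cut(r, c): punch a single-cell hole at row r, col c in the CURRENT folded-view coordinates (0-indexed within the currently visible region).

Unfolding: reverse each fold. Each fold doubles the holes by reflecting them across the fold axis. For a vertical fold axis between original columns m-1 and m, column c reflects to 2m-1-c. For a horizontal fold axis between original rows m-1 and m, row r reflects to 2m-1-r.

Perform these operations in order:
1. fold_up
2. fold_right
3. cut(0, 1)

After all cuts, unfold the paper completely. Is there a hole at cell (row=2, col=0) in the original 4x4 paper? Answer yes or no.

Answer: no

Derivation:
Op 1 fold_up: fold axis h@2; visible region now rows[0,2) x cols[0,4) = 2x4
Op 2 fold_right: fold axis v@2; visible region now rows[0,2) x cols[2,4) = 2x2
Op 3 cut(0, 1): punch at orig (0,3); cuts so far [(0, 3)]; region rows[0,2) x cols[2,4) = 2x2
Unfold 1 (reflect across v@2): 2 holes -> [(0, 0), (0, 3)]
Unfold 2 (reflect across h@2): 4 holes -> [(0, 0), (0, 3), (3, 0), (3, 3)]
Holes: [(0, 0), (0, 3), (3, 0), (3, 3)]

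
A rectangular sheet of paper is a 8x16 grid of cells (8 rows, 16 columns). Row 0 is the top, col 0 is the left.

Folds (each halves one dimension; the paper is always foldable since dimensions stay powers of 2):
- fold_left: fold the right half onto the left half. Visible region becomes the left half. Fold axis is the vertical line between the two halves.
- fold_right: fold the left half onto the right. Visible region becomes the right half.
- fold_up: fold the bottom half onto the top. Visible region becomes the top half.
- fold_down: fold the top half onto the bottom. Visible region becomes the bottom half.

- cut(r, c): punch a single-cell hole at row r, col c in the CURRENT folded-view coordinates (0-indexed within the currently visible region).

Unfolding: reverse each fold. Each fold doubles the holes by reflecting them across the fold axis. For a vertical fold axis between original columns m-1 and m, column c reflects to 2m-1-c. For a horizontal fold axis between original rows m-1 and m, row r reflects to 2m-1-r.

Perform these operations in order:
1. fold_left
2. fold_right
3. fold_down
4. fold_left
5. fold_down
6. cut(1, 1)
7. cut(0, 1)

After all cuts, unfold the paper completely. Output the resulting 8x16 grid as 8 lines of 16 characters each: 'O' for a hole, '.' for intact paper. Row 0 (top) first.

Answer: .OO..OO..OO..OO.
.OO..OO..OO..OO.
.OO..OO..OO..OO.
.OO..OO..OO..OO.
.OO..OO..OO..OO.
.OO..OO..OO..OO.
.OO..OO..OO..OO.
.OO..OO..OO..OO.

Derivation:
Op 1 fold_left: fold axis v@8; visible region now rows[0,8) x cols[0,8) = 8x8
Op 2 fold_right: fold axis v@4; visible region now rows[0,8) x cols[4,8) = 8x4
Op 3 fold_down: fold axis h@4; visible region now rows[4,8) x cols[4,8) = 4x4
Op 4 fold_left: fold axis v@6; visible region now rows[4,8) x cols[4,6) = 4x2
Op 5 fold_down: fold axis h@6; visible region now rows[6,8) x cols[4,6) = 2x2
Op 6 cut(1, 1): punch at orig (7,5); cuts so far [(7, 5)]; region rows[6,8) x cols[4,6) = 2x2
Op 7 cut(0, 1): punch at orig (6,5); cuts so far [(6, 5), (7, 5)]; region rows[6,8) x cols[4,6) = 2x2
Unfold 1 (reflect across h@6): 4 holes -> [(4, 5), (5, 5), (6, 5), (7, 5)]
Unfold 2 (reflect across v@6): 8 holes -> [(4, 5), (4, 6), (5, 5), (5, 6), (6, 5), (6, 6), (7, 5), (7, 6)]
Unfold 3 (reflect across h@4): 16 holes -> [(0, 5), (0, 6), (1, 5), (1, 6), (2, 5), (2, 6), (3, 5), (3, 6), (4, 5), (4, 6), (5, 5), (5, 6), (6, 5), (6, 6), (7, 5), (7, 6)]
Unfold 4 (reflect across v@4): 32 holes -> [(0, 1), (0, 2), (0, 5), (0, 6), (1, 1), (1, 2), (1, 5), (1, 6), (2, 1), (2, 2), (2, 5), (2, 6), (3, 1), (3, 2), (3, 5), (3, 6), (4, 1), (4, 2), (4, 5), (4, 6), (5, 1), (5, 2), (5, 5), (5, 6), (6, 1), (6, 2), (6, 5), (6, 6), (7, 1), (7, 2), (7, 5), (7, 6)]
Unfold 5 (reflect across v@8): 64 holes -> [(0, 1), (0, 2), (0, 5), (0, 6), (0, 9), (0, 10), (0, 13), (0, 14), (1, 1), (1, 2), (1, 5), (1, 6), (1, 9), (1, 10), (1, 13), (1, 14), (2, 1), (2, 2), (2, 5), (2, 6), (2, 9), (2, 10), (2, 13), (2, 14), (3, 1), (3, 2), (3, 5), (3, 6), (3, 9), (3, 10), (3, 13), (3, 14), (4, 1), (4, 2), (4, 5), (4, 6), (4, 9), (4, 10), (4, 13), (4, 14), (5, 1), (5, 2), (5, 5), (5, 6), (5, 9), (5, 10), (5, 13), (5, 14), (6, 1), (6, 2), (6, 5), (6, 6), (6, 9), (6, 10), (6, 13), (6, 14), (7, 1), (7, 2), (7, 5), (7, 6), (7, 9), (7, 10), (7, 13), (7, 14)]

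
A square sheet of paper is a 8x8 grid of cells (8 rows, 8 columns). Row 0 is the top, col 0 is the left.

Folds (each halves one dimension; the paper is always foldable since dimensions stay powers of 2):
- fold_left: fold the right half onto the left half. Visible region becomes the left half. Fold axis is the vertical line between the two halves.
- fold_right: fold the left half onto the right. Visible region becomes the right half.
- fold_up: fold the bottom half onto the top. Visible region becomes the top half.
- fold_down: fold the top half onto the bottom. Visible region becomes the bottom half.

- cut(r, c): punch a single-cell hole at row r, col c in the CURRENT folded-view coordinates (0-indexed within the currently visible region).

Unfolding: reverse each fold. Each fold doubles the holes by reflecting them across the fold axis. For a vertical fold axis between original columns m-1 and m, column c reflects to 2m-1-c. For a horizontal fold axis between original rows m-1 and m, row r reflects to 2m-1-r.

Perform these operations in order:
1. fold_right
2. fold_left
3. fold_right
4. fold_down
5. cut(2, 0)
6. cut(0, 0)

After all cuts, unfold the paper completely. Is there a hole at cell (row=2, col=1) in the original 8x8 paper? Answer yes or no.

Answer: no

Derivation:
Op 1 fold_right: fold axis v@4; visible region now rows[0,8) x cols[4,8) = 8x4
Op 2 fold_left: fold axis v@6; visible region now rows[0,8) x cols[4,6) = 8x2
Op 3 fold_right: fold axis v@5; visible region now rows[0,8) x cols[5,6) = 8x1
Op 4 fold_down: fold axis h@4; visible region now rows[4,8) x cols[5,6) = 4x1
Op 5 cut(2, 0): punch at orig (6,5); cuts so far [(6, 5)]; region rows[4,8) x cols[5,6) = 4x1
Op 6 cut(0, 0): punch at orig (4,5); cuts so far [(4, 5), (6, 5)]; region rows[4,8) x cols[5,6) = 4x1
Unfold 1 (reflect across h@4): 4 holes -> [(1, 5), (3, 5), (4, 5), (6, 5)]
Unfold 2 (reflect across v@5): 8 holes -> [(1, 4), (1, 5), (3, 4), (3, 5), (4, 4), (4, 5), (6, 4), (6, 5)]
Unfold 3 (reflect across v@6): 16 holes -> [(1, 4), (1, 5), (1, 6), (1, 7), (3, 4), (3, 5), (3, 6), (3, 7), (4, 4), (4, 5), (4, 6), (4, 7), (6, 4), (6, 5), (6, 6), (6, 7)]
Unfold 4 (reflect across v@4): 32 holes -> [(1, 0), (1, 1), (1, 2), (1, 3), (1, 4), (1, 5), (1, 6), (1, 7), (3, 0), (3, 1), (3, 2), (3, 3), (3, 4), (3, 5), (3, 6), (3, 7), (4, 0), (4, 1), (4, 2), (4, 3), (4, 4), (4, 5), (4, 6), (4, 7), (6, 0), (6, 1), (6, 2), (6, 3), (6, 4), (6, 5), (6, 6), (6, 7)]
Holes: [(1, 0), (1, 1), (1, 2), (1, 3), (1, 4), (1, 5), (1, 6), (1, 7), (3, 0), (3, 1), (3, 2), (3, 3), (3, 4), (3, 5), (3, 6), (3, 7), (4, 0), (4, 1), (4, 2), (4, 3), (4, 4), (4, 5), (4, 6), (4, 7), (6, 0), (6, 1), (6, 2), (6, 3), (6, 4), (6, 5), (6, 6), (6, 7)]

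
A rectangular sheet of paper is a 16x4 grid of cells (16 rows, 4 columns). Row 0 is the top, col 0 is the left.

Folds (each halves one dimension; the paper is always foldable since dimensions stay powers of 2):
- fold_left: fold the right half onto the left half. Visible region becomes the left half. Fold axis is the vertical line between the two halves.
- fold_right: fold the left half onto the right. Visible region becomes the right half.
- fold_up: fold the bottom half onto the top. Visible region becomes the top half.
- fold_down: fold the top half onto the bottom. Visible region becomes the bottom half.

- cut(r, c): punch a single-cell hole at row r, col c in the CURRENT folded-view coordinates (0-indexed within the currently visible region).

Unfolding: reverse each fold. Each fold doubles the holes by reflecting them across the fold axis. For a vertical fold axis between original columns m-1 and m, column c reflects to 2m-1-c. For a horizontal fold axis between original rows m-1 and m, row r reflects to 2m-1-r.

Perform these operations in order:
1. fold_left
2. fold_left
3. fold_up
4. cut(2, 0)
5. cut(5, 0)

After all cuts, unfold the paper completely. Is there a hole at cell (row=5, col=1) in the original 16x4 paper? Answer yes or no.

Op 1 fold_left: fold axis v@2; visible region now rows[0,16) x cols[0,2) = 16x2
Op 2 fold_left: fold axis v@1; visible region now rows[0,16) x cols[0,1) = 16x1
Op 3 fold_up: fold axis h@8; visible region now rows[0,8) x cols[0,1) = 8x1
Op 4 cut(2, 0): punch at orig (2,0); cuts so far [(2, 0)]; region rows[0,8) x cols[0,1) = 8x1
Op 5 cut(5, 0): punch at orig (5,0); cuts so far [(2, 0), (5, 0)]; region rows[0,8) x cols[0,1) = 8x1
Unfold 1 (reflect across h@8): 4 holes -> [(2, 0), (5, 0), (10, 0), (13, 0)]
Unfold 2 (reflect across v@1): 8 holes -> [(2, 0), (2, 1), (5, 0), (5, 1), (10, 0), (10, 1), (13, 0), (13, 1)]
Unfold 3 (reflect across v@2): 16 holes -> [(2, 0), (2, 1), (2, 2), (2, 3), (5, 0), (5, 1), (5, 2), (5, 3), (10, 0), (10, 1), (10, 2), (10, 3), (13, 0), (13, 1), (13, 2), (13, 3)]
Holes: [(2, 0), (2, 1), (2, 2), (2, 3), (5, 0), (5, 1), (5, 2), (5, 3), (10, 0), (10, 1), (10, 2), (10, 3), (13, 0), (13, 1), (13, 2), (13, 3)]

Answer: yes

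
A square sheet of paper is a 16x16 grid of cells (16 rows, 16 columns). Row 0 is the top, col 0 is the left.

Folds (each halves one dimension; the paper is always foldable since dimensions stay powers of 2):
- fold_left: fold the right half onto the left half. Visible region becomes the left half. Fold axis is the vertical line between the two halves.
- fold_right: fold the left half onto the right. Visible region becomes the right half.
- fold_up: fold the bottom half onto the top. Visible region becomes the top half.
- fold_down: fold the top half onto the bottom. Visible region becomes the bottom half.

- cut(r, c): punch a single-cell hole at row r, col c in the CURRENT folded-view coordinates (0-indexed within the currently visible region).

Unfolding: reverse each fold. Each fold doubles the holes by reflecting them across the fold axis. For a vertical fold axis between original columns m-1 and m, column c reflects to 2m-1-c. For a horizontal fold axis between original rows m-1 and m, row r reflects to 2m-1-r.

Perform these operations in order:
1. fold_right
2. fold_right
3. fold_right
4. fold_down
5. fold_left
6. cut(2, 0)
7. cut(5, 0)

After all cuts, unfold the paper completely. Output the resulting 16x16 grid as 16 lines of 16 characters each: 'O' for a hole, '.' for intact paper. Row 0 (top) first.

Answer: ................
................
OOOOOOOOOOOOOOOO
................
................
OOOOOOOOOOOOOOOO
................
................
................
................
OOOOOOOOOOOOOOOO
................
................
OOOOOOOOOOOOOOOO
................
................

Derivation:
Op 1 fold_right: fold axis v@8; visible region now rows[0,16) x cols[8,16) = 16x8
Op 2 fold_right: fold axis v@12; visible region now rows[0,16) x cols[12,16) = 16x4
Op 3 fold_right: fold axis v@14; visible region now rows[0,16) x cols[14,16) = 16x2
Op 4 fold_down: fold axis h@8; visible region now rows[8,16) x cols[14,16) = 8x2
Op 5 fold_left: fold axis v@15; visible region now rows[8,16) x cols[14,15) = 8x1
Op 6 cut(2, 0): punch at orig (10,14); cuts so far [(10, 14)]; region rows[8,16) x cols[14,15) = 8x1
Op 7 cut(5, 0): punch at orig (13,14); cuts so far [(10, 14), (13, 14)]; region rows[8,16) x cols[14,15) = 8x1
Unfold 1 (reflect across v@15): 4 holes -> [(10, 14), (10, 15), (13, 14), (13, 15)]
Unfold 2 (reflect across h@8): 8 holes -> [(2, 14), (2, 15), (5, 14), (5, 15), (10, 14), (10, 15), (13, 14), (13, 15)]
Unfold 3 (reflect across v@14): 16 holes -> [(2, 12), (2, 13), (2, 14), (2, 15), (5, 12), (5, 13), (5, 14), (5, 15), (10, 12), (10, 13), (10, 14), (10, 15), (13, 12), (13, 13), (13, 14), (13, 15)]
Unfold 4 (reflect across v@12): 32 holes -> [(2, 8), (2, 9), (2, 10), (2, 11), (2, 12), (2, 13), (2, 14), (2, 15), (5, 8), (5, 9), (5, 10), (5, 11), (5, 12), (5, 13), (5, 14), (5, 15), (10, 8), (10, 9), (10, 10), (10, 11), (10, 12), (10, 13), (10, 14), (10, 15), (13, 8), (13, 9), (13, 10), (13, 11), (13, 12), (13, 13), (13, 14), (13, 15)]
Unfold 5 (reflect across v@8): 64 holes -> [(2, 0), (2, 1), (2, 2), (2, 3), (2, 4), (2, 5), (2, 6), (2, 7), (2, 8), (2, 9), (2, 10), (2, 11), (2, 12), (2, 13), (2, 14), (2, 15), (5, 0), (5, 1), (5, 2), (5, 3), (5, 4), (5, 5), (5, 6), (5, 7), (5, 8), (5, 9), (5, 10), (5, 11), (5, 12), (5, 13), (5, 14), (5, 15), (10, 0), (10, 1), (10, 2), (10, 3), (10, 4), (10, 5), (10, 6), (10, 7), (10, 8), (10, 9), (10, 10), (10, 11), (10, 12), (10, 13), (10, 14), (10, 15), (13, 0), (13, 1), (13, 2), (13, 3), (13, 4), (13, 5), (13, 6), (13, 7), (13, 8), (13, 9), (13, 10), (13, 11), (13, 12), (13, 13), (13, 14), (13, 15)]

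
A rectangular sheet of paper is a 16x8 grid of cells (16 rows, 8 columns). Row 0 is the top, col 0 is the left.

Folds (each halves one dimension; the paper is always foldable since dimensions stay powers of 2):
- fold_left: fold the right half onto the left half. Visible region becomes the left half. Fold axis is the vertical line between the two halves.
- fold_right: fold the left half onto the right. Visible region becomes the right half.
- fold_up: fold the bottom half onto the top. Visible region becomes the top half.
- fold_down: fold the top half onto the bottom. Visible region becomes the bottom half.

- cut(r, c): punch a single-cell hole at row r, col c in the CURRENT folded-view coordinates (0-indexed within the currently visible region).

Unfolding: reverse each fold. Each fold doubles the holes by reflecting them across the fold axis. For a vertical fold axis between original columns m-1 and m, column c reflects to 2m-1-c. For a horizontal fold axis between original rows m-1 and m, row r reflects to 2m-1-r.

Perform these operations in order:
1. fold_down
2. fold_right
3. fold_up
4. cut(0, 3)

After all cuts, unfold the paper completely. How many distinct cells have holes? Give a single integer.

Answer: 8

Derivation:
Op 1 fold_down: fold axis h@8; visible region now rows[8,16) x cols[0,8) = 8x8
Op 2 fold_right: fold axis v@4; visible region now rows[8,16) x cols[4,8) = 8x4
Op 3 fold_up: fold axis h@12; visible region now rows[8,12) x cols[4,8) = 4x4
Op 4 cut(0, 3): punch at orig (8,7); cuts so far [(8, 7)]; region rows[8,12) x cols[4,8) = 4x4
Unfold 1 (reflect across h@12): 2 holes -> [(8, 7), (15, 7)]
Unfold 2 (reflect across v@4): 4 holes -> [(8, 0), (8, 7), (15, 0), (15, 7)]
Unfold 3 (reflect across h@8): 8 holes -> [(0, 0), (0, 7), (7, 0), (7, 7), (8, 0), (8, 7), (15, 0), (15, 7)]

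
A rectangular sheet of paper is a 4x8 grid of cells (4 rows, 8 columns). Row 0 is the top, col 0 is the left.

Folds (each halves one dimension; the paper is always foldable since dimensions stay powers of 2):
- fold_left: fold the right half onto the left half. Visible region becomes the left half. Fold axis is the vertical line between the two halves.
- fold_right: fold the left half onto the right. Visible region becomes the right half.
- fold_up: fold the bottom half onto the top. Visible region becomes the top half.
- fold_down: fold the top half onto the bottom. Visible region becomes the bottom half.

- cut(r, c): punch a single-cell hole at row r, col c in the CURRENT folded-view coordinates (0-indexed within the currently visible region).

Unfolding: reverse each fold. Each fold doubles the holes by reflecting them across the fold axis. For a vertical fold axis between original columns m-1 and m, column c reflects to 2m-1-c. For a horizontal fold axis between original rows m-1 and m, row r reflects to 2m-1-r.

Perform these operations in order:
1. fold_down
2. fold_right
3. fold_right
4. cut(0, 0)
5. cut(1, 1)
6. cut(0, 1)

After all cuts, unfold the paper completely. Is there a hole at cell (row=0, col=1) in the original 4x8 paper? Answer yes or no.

Answer: no

Derivation:
Op 1 fold_down: fold axis h@2; visible region now rows[2,4) x cols[0,8) = 2x8
Op 2 fold_right: fold axis v@4; visible region now rows[2,4) x cols[4,8) = 2x4
Op 3 fold_right: fold axis v@6; visible region now rows[2,4) x cols[6,8) = 2x2
Op 4 cut(0, 0): punch at orig (2,6); cuts so far [(2, 6)]; region rows[2,4) x cols[6,8) = 2x2
Op 5 cut(1, 1): punch at orig (3,7); cuts so far [(2, 6), (3, 7)]; region rows[2,4) x cols[6,8) = 2x2
Op 6 cut(0, 1): punch at orig (2,7); cuts so far [(2, 6), (2, 7), (3, 7)]; region rows[2,4) x cols[6,8) = 2x2
Unfold 1 (reflect across v@6): 6 holes -> [(2, 4), (2, 5), (2, 6), (2, 7), (3, 4), (3, 7)]
Unfold 2 (reflect across v@4): 12 holes -> [(2, 0), (2, 1), (2, 2), (2, 3), (2, 4), (2, 5), (2, 6), (2, 7), (3, 0), (3, 3), (3, 4), (3, 7)]
Unfold 3 (reflect across h@2): 24 holes -> [(0, 0), (0, 3), (0, 4), (0, 7), (1, 0), (1, 1), (1, 2), (1, 3), (1, 4), (1, 5), (1, 6), (1, 7), (2, 0), (2, 1), (2, 2), (2, 3), (2, 4), (2, 5), (2, 6), (2, 7), (3, 0), (3, 3), (3, 4), (3, 7)]
Holes: [(0, 0), (0, 3), (0, 4), (0, 7), (1, 0), (1, 1), (1, 2), (1, 3), (1, 4), (1, 5), (1, 6), (1, 7), (2, 0), (2, 1), (2, 2), (2, 3), (2, 4), (2, 5), (2, 6), (2, 7), (3, 0), (3, 3), (3, 4), (3, 7)]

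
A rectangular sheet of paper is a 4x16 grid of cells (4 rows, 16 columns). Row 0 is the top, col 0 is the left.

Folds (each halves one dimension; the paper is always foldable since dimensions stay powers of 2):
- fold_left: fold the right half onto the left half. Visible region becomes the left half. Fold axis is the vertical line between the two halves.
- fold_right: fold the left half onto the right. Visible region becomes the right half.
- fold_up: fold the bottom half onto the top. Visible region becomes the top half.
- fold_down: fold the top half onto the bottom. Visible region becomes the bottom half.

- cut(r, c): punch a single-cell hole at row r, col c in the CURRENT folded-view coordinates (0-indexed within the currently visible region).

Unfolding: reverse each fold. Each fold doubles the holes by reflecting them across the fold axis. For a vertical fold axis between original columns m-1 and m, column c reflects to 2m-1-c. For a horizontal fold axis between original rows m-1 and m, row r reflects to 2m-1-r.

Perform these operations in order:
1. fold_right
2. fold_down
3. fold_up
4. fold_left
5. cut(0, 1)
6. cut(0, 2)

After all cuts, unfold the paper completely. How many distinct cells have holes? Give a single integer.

Op 1 fold_right: fold axis v@8; visible region now rows[0,4) x cols[8,16) = 4x8
Op 2 fold_down: fold axis h@2; visible region now rows[2,4) x cols[8,16) = 2x8
Op 3 fold_up: fold axis h@3; visible region now rows[2,3) x cols[8,16) = 1x8
Op 4 fold_left: fold axis v@12; visible region now rows[2,3) x cols[8,12) = 1x4
Op 5 cut(0, 1): punch at orig (2,9); cuts so far [(2, 9)]; region rows[2,3) x cols[8,12) = 1x4
Op 6 cut(0, 2): punch at orig (2,10); cuts so far [(2, 9), (2, 10)]; region rows[2,3) x cols[8,12) = 1x4
Unfold 1 (reflect across v@12): 4 holes -> [(2, 9), (2, 10), (2, 13), (2, 14)]
Unfold 2 (reflect across h@3): 8 holes -> [(2, 9), (2, 10), (2, 13), (2, 14), (3, 9), (3, 10), (3, 13), (3, 14)]
Unfold 3 (reflect across h@2): 16 holes -> [(0, 9), (0, 10), (0, 13), (0, 14), (1, 9), (1, 10), (1, 13), (1, 14), (2, 9), (2, 10), (2, 13), (2, 14), (3, 9), (3, 10), (3, 13), (3, 14)]
Unfold 4 (reflect across v@8): 32 holes -> [(0, 1), (0, 2), (0, 5), (0, 6), (0, 9), (0, 10), (0, 13), (0, 14), (1, 1), (1, 2), (1, 5), (1, 6), (1, 9), (1, 10), (1, 13), (1, 14), (2, 1), (2, 2), (2, 5), (2, 6), (2, 9), (2, 10), (2, 13), (2, 14), (3, 1), (3, 2), (3, 5), (3, 6), (3, 9), (3, 10), (3, 13), (3, 14)]

Answer: 32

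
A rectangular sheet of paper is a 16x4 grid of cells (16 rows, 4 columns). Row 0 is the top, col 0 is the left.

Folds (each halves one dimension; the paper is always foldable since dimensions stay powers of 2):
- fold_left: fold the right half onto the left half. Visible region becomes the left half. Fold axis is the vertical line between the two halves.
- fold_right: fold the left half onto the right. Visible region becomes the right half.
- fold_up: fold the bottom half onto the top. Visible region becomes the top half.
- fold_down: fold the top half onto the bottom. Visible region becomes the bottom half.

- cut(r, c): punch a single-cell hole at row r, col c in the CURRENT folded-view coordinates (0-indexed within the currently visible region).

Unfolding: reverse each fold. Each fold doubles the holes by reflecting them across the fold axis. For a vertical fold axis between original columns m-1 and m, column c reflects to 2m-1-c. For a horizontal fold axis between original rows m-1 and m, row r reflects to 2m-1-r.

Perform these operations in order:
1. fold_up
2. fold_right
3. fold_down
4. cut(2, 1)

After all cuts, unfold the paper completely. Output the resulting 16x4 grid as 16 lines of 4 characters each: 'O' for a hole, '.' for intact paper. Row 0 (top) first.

Op 1 fold_up: fold axis h@8; visible region now rows[0,8) x cols[0,4) = 8x4
Op 2 fold_right: fold axis v@2; visible region now rows[0,8) x cols[2,4) = 8x2
Op 3 fold_down: fold axis h@4; visible region now rows[4,8) x cols[2,4) = 4x2
Op 4 cut(2, 1): punch at orig (6,3); cuts so far [(6, 3)]; region rows[4,8) x cols[2,4) = 4x2
Unfold 1 (reflect across h@4): 2 holes -> [(1, 3), (6, 3)]
Unfold 2 (reflect across v@2): 4 holes -> [(1, 0), (1, 3), (6, 0), (6, 3)]
Unfold 3 (reflect across h@8): 8 holes -> [(1, 0), (1, 3), (6, 0), (6, 3), (9, 0), (9, 3), (14, 0), (14, 3)]

Answer: ....
O..O
....
....
....
....
O..O
....
....
O..O
....
....
....
....
O..O
....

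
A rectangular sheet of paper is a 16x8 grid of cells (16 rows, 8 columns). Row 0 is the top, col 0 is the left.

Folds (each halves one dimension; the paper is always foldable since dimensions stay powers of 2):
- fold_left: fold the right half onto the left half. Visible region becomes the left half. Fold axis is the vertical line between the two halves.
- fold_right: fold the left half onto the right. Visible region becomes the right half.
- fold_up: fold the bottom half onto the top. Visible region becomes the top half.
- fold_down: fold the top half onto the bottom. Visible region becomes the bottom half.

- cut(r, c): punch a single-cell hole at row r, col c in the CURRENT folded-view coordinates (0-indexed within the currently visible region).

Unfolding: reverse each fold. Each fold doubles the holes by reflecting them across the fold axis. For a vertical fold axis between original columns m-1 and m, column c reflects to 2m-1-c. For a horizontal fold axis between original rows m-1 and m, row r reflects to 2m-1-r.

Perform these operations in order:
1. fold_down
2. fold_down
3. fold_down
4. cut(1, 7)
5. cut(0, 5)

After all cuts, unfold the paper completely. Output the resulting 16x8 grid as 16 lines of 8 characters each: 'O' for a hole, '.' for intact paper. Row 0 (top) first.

Op 1 fold_down: fold axis h@8; visible region now rows[8,16) x cols[0,8) = 8x8
Op 2 fold_down: fold axis h@12; visible region now rows[12,16) x cols[0,8) = 4x8
Op 3 fold_down: fold axis h@14; visible region now rows[14,16) x cols[0,8) = 2x8
Op 4 cut(1, 7): punch at orig (15,7); cuts so far [(15, 7)]; region rows[14,16) x cols[0,8) = 2x8
Op 5 cut(0, 5): punch at orig (14,5); cuts so far [(14, 5), (15, 7)]; region rows[14,16) x cols[0,8) = 2x8
Unfold 1 (reflect across h@14): 4 holes -> [(12, 7), (13, 5), (14, 5), (15, 7)]
Unfold 2 (reflect across h@12): 8 holes -> [(8, 7), (9, 5), (10, 5), (11, 7), (12, 7), (13, 5), (14, 5), (15, 7)]
Unfold 3 (reflect across h@8): 16 holes -> [(0, 7), (1, 5), (2, 5), (3, 7), (4, 7), (5, 5), (6, 5), (7, 7), (8, 7), (9, 5), (10, 5), (11, 7), (12, 7), (13, 5), (14, 5), (15, 7)]

Answer: .......O
.....O..
.....O..
.......O
.......O
.....O..
.....O..
.......O
.......O
.....O..
.....O..
.......O
.......O
.....O..
.....O..
.......O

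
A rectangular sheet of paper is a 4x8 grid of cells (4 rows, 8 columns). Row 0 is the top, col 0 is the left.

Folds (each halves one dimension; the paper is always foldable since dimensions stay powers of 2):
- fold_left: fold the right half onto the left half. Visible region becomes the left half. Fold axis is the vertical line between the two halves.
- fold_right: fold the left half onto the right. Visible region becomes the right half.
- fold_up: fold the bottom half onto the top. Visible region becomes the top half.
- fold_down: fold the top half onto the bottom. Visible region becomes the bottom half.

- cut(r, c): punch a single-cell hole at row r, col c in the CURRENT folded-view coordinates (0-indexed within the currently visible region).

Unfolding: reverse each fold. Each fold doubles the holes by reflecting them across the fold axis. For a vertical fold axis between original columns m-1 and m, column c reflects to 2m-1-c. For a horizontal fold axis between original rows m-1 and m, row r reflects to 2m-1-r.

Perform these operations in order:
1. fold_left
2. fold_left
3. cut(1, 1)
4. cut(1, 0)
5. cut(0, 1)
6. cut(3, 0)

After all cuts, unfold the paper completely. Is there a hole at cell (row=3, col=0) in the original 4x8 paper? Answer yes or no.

Op 1 fold_left: fold axis v@4; visible region now rows[0,4) x cols[0,4) = 4x4
Op 2 fold_left: fold axis v@2; visible region now rows[0,4) x cols[0,2) = 4x2
Op 3 cut(1, 1): punch at orig (1,1); cuts so far [(1, 1)]; region rows[0,4) x cols[0,2) = 4x2
Op 4 cut(1, 0): punch at orig (1,0); cuts so far [(1, 0), (1, 1)]; region rows[0,4) x cols[0,2) = 4x2
Op 5 cut(0, 1): punch at orig (0,1); cuts so far [(0, 1), (1, 0), (1, 1)]; region rows[0,4) x cols[0,2) = 4x2
Op 6 cut(3, 0): punch at orig (3,0); cuts so far [(0, 1), (1, 0), (1, 1), (3, 0)]; region rows[0,4) x cols[0,2) = 4x2
Unfold 1 (reflect across v@2): 8 holes -> [(0, 1), (0, 2), (1, 0), (1, 1), (1, 2), (1, 3), (3, 0), (3, 3)]
Unfold 2 (reflect across v@4): 16 holes -> [(0, 1), (0, 2), (0, 5), (0, 6), (1, 0), (1, 1), (1, 2), (1, 3), (1, 4), (1, 5), (1, 6), (1, 7), (3, 0), (3, 3), (3, 4), (3, 7)]
Holes: [(0, 1), (0, 2), (0, 5), (0, 6), (1, 0), (1, 1), (1, 2), (1, 3), (1, 4), (1, 5), (1, 6), (1, 7), (3, 0), (3, 3), (3, 4), (3, 7)]

Answer: yes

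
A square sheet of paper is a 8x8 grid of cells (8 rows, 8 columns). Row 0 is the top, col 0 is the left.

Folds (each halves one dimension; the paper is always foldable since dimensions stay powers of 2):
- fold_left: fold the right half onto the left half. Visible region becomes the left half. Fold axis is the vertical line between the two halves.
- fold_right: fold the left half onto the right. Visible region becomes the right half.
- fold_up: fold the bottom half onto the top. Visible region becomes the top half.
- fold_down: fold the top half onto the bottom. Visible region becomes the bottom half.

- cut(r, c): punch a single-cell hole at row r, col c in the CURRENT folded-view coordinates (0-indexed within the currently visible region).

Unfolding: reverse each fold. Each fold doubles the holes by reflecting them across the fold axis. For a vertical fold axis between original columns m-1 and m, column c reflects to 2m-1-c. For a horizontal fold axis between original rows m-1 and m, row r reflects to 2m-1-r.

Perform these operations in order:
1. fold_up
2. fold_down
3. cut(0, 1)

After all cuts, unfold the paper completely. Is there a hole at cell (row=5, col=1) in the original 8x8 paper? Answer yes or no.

Op 1 fold_up: fold axis h@4; visible region now rows[0,4) x cols[0,8) = 4x8
Op 2 fold_down: fold axis h@2; visible region now rows[2,4) x cols[0,8) = 2x8
Op 3 cut(0, 1): punch at orig (2,1); cuts so far [(2, 1)]; region rows[2,4) x cols[0,8) = 2x8
Unfold 1 (reflect across h@2): 2 holes -> [(1, 1), (2, 1)]
Unfold 2 (reflect across h@4): 4 holes -> [(1, 1), (2, 1), (5, 1), (6, 1)]
Holes: [(1, 1), (2, 1), (5, 1), (6, 1)]

Answer: yes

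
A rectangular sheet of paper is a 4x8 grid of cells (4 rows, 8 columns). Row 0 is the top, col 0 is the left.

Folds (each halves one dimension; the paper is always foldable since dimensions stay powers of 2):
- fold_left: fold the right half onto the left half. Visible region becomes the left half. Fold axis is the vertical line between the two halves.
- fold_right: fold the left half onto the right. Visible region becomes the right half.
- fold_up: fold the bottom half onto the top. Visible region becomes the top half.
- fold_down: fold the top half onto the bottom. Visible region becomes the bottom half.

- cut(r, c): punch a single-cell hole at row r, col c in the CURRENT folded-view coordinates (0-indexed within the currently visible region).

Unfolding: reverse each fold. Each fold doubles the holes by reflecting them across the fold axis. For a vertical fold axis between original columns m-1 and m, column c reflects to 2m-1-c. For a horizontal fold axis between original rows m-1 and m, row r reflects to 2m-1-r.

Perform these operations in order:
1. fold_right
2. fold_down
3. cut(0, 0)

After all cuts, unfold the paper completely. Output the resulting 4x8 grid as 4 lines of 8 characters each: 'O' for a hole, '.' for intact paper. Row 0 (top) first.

Answer: ........
...OO...
...OO...
........

Derivation:
Op 1 fold_right: fold axis v@4; visible region now rows[0,4) x cols[4,8) = 4x4
Op 2 fold_down: fold axis h@2; visible region now rows[2,4) x cols[4,8) = 2x4
Op 3 cut(0, 0): punch at orig (2,4); cuts so far [(2, 4)]; region rows[2,4) x cols[4,8) = 2x4
Unfold 1 (reflect across h@2): 2 holes -> [(1, 4), (2, 4)]
Unfold 2 (reflect across v@4): 4 holes -> [(1, 3), (1, 4), (2, 3), (2, 4)]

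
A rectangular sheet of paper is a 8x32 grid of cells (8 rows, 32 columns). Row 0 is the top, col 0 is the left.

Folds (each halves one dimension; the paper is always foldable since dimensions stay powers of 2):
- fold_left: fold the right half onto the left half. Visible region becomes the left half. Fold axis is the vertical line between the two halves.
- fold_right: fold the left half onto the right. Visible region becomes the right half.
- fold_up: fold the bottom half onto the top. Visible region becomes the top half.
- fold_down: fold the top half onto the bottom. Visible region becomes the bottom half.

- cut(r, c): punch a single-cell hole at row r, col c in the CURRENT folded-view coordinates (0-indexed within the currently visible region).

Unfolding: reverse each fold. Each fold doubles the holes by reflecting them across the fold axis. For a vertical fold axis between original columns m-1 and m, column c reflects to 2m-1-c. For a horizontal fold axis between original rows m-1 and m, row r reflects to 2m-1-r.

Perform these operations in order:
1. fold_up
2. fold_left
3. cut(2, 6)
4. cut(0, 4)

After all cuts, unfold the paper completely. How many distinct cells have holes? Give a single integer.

Answer: 8

Derivation:
Op 1 fold_up: fold axis h@4; visible region now rows[0,4) x cols[0,32) = 4x32
Op 2 fold_left: fold axis v@16; visible region now rows[0,4) x cols[0,16) = 4x16
Op 3 cut(2, 6): punch at orig (2,6); cuts so far [(2, 6)]; region rows[0,4) x cols[0,16) = 4x16
Op 4 cut(0, 4): punch at orig (0,4); cuts so far [(0, 4), (2, 6)]; region rows[0,4) x cols[0,16) = 4x16
Unfold 1 (reflect across v@16): 4 holes -> [(0, 4), (0, 27), (2, 6), (2, 25)]
Unfold 2 (reflect across h@4): 8 holes -> [(0, 4), (0, 27), (2, 6), (2, 25), (5, 6), (5, 25), (7, 4), (7, 27)]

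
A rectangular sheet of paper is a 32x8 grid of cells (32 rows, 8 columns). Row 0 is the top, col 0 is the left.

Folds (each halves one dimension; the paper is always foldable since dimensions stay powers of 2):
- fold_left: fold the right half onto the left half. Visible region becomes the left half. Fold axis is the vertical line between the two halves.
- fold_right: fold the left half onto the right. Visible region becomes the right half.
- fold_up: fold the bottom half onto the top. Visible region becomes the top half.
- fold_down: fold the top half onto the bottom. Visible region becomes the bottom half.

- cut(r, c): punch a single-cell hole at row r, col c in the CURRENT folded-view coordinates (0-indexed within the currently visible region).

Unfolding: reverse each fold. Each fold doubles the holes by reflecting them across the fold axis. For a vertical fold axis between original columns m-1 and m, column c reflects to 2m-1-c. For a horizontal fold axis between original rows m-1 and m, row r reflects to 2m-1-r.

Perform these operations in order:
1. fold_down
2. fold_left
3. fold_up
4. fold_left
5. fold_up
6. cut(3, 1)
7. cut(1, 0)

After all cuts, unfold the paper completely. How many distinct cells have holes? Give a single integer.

Op 1 fold_down: fold axis h@16; visible region now rows[16,32) x cols[0,8) = 16x8
Op 2 fold_left: fold axis v@4; visible region now rows[16,32) x cols[0,4) = 16x4
Op 3 fold_up: fold axis h@24; visible region now rows[16,24) x cols[0,4) = 8x4
Op 4 fold_left: fold axis v@2; visible region now rows[16,24) x cols[0,2) = 8x2
Op 5 fold_up: fold axis h@20; visible region now rows[16,20) x cols[0,2) = 4x2
Op 6 cut(3, 1): punch at orig (19,1); cuts so far [(19, 1)]; region rows[16,20) x cols[0,2) = 4x2
Op 7 cut(1, 0): punch at orig (17,0); cuts so far [(17, 0), (19, 1)]; region rows[16,20) x cols[0,2) = 4x2
Unfold 1 (reflect across h@20): 4 holes -> [(17, 0), (19, 1), (20, 1), (22, 0)]
Unfold 2 (reflect across v@2): 8 holes -> [(17, 0), (17, 3), (19, 1), (19, 2), (20, 1), (20, 2), (22, 0), (22, 3)]
Unfold 3 (reflect across h@24): 16 holes -> [(17, 0), (17, 3), (19, 1), (19, 2), (20, 1), (20, 2), (22, 0), (22, 3), (25, 0), (25, 3), (27, 1), (27, 2), (28, 1), (28, 2), (30, 0), (30, 3)]
Unfold 4 (reflect across v@4): 32 holes -> [(17, 0), (17, 3), (17, 4), (17, 7), (19, 1), (19, 2), (19, 5), (19, 6), (20, 1), (20, 2), (20, 5), (20, 6), (22, 0), (22, 3), (22, 4), (22, 7), (25, 0), (25, 3), (25, 4), (25, 7), (27, 1), (27, 2), (27, 5), (27, 6), (28, 1), (28, 2), (28, 5), (28, 6), (30, 0), (30, 3), (30, 4), (30, 7)]
Unfold 5 (reflect across h@16): 64 holes -> [(1, 0), (1, 3), (1, 4), (1, 7), (3, 1), (3, 2), (3, 5), (3, 6), (4, 1), (4, 2), (4, 5), (4, 6), (6, 0), (6, 3), (6, 4), (6, 7), (9, 0), (9, 3), (9, 4), (9, 7), (11, 1), (11, 2), (11, 5), (11, 6), (12, 1), (12, 2), (12, 5), (12, 6), (14, 0), (14, 3), (14, 4), (14, 7), (17, 0), (17, 3), (17, 4), (17, 7), (19, 1), (19, 2), (19, 5), (19, 6), (20, 1), (20, 2), (20, 5), (20, 6), (22, 0), (22, 3), (22, 4), (22, 7), (25, 0), (25, 3), (25, 4), (25, 7), (27, 1), (27, 2), (27, 5), (27, 6), (28, 1), (28, 2), (28, 5), (28, 6), (30, 0), (30, 3), (30, 4), (30, 7)]

Answer: 64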